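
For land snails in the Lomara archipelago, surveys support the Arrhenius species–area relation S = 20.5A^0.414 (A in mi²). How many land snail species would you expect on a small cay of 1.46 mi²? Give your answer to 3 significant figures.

24.0

S = 20.5 × 1.46^0.414 = 20.5 × 1.17 ≈ 23.98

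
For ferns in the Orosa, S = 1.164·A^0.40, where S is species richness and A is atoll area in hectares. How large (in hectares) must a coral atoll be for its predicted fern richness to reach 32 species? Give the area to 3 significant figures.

32 = 1.164 × A^0.4  ⇒  A^0.4 = 32/1.164 = 27.49
ln A = ln(27.49) / 0.4 = 3.3139 / 0.4 = 8.2847
A = e^8.2847 ≈ 3963 hectares

3960 hectares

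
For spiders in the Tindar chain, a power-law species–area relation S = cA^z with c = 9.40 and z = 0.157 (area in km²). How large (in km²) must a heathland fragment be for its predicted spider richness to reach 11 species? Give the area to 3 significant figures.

2.72 km²

11 = 9.4 × A^0.157  ⇒  A^0.157 = 11/9.4 = 1.17
ln A = ln(1.17) / 0.157 = 0.1572 / 0.157 = 1.0012
A = e^1.0012 ≈ 2.721 km²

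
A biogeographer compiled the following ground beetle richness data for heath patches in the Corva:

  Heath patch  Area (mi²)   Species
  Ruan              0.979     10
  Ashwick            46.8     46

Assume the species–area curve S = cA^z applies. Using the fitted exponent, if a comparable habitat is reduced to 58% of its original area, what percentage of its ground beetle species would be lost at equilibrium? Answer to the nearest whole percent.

z = ln(46/10) / ln(46.8/0.979) = 1.5261 / 3.8671 = 0.3946
S_new/S_old = (A_new/A_old)^z = 0.58^0.3946 = exp(0.3946 × -0.5447) = 0.8066
Fraction lost = 1 − 0.8066 = 0.1934

19%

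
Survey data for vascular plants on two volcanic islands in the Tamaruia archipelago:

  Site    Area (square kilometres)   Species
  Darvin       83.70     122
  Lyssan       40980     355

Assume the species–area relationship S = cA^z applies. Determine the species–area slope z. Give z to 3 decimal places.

0.172

Taking logs: ln S = ln c + z ln A, so z = (ln S₂ − ln S₁)/(ln A₂ − ln A₁).
z = ln(355/122) / ln(40980/83.7) = ln(2.91) / ln(489.6) = 1.0681 / 6.1936 = 0.1725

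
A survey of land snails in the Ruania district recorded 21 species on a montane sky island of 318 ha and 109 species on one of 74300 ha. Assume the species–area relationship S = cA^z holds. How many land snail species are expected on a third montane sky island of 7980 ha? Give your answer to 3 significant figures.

55.6

z = ln(109/21) / ln(74300/318) = 1.6468 / 5.4538 = 0.3020
c = 21 / 318^0.3020 = 21 / 5.697 = 3.686
S₃ = 3.686 × 7980^0.3020 = 3.686 × 15.07 ≈ 55.57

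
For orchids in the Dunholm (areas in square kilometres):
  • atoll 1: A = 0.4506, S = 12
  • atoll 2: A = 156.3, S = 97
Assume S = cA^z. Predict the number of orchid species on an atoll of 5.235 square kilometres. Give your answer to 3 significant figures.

z = ln(97/12) / ln(156.3/0.4506) = 2.0898 / 5.8490 = 0.3573
c = 12 / 0.4506^0.3573 = 12 / 0.7521 = 15.95
S₃ = 15.95 × 5.235^0.3573 = 15.95 × 1.807 ≈ 28.82

28.8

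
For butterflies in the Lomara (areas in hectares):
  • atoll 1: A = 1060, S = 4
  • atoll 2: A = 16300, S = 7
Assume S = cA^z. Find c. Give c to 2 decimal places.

0.96

z = ln(S₂/S₁) / ln(A₂/A₁) = ln(7/4) / ln(16300/1060) = 0.5596 / 2.7329 = 0.2048
c = S₁ / A₁^z = 4 / 1060^0.2048 = 4 / 4.164 = 0.9607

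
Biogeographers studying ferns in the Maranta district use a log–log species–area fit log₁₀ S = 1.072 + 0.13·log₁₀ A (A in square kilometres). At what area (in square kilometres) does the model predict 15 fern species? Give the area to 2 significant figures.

6.3 square kilometres

15 = 11.8 × A^0.13  ⇒  A^0.13 = 15/11.8 = 1.271
ln A = ln(1.271) / 0.13 = 0.2397 / 0.13 = 1.8437
A = e^1.8437 ≈ 6.32 square kilometres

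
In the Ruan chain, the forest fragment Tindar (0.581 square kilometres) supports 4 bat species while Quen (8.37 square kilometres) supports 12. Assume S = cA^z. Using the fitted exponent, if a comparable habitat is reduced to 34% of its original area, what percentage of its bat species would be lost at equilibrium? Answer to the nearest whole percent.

36%

z = ln(12/4) / ln(8.37/0.581) = 1.0986 / 2.6677 = 0.4118
S_new/S_old = (A_new/A_old)^z = 0.34^0.4118 = exp(0.4118 × -1.0788) = 0.6413
Fraction lost = 1 − 0.6413 = 0.3587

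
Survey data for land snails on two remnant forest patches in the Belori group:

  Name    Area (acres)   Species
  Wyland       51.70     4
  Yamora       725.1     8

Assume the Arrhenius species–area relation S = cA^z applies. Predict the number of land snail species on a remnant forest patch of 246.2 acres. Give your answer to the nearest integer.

z = ln(8/4) / ln(725.1/51.7) = 0.6931 / 2.6409 = 0.2625
c = 4 / 51.7^0.2625 = 4 / 2.817 = 1.42
S₃ = 1.42 × 246.2^0.2625 = 1.42 × 4.243 ≈ 6.025

6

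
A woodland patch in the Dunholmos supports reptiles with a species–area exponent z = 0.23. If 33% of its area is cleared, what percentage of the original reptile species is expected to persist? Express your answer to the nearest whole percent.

91%

S_new/S_old = (A_new/A_old)^z = 0.67^0.23
= exp(0.23 × ln 0.67) = exp(0.23 × -0.4005) = exp(-0.0921) ≈ 0.912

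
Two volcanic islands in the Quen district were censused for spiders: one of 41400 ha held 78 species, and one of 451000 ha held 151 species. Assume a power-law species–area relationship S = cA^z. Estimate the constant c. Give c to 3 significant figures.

z = ln(S₂/S₁) / ln(A₂/A₁) = ln(151/78) / ln(451000/41400) = 0.6606 / 2.3882 = 0.2766
c = S₁ / A₁^z = 78 / 41400^0.2766 = 78 / 18.93 = 4.121

4.12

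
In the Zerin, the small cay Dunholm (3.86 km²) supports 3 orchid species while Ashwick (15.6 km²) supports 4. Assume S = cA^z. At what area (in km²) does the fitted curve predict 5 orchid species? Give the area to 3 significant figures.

46.1 km²

z = ln(4/3) / ln(15.6/3.86) = 0.2877 / 1.3966 = 0.2060
c = 3 / 3.86^0.2060 = 3 / 1.321 = 2.271
A = (5/2.271)^(1/0.2060) ⇒ ln A = ln(2.201)/0.2060 = 3.8306
A = e^3.8306 ≈ 46.09 km²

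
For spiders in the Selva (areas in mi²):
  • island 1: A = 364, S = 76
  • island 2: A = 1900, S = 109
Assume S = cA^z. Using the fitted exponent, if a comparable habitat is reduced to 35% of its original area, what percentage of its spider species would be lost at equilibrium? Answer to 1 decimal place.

z = ln(109/76) / ln(1900/364) = 0.3606 / 1.6525 = 0.2182
S_new/S_old = (A_new/A_old)^z = 0.35^0.2182 = exp(0.2182 × -1.0498) = 0.7952
Fraction lost = 1 − 0.7952 = 0.2048

20.5%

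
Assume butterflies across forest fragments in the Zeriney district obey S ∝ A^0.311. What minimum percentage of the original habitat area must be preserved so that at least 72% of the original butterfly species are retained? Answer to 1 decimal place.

Need (A_new/A_old)^0.311 = 0.72, so A_new/A_old = 0.72^(1/0.311) = 0.72^3.215
ln(A_new/A_old) = ln 0.72 / 0.311 = -0.3285 / 0.311 = -1.0563
A_new/A_old = e^-1.0563 ≈ 0.3477

34.8%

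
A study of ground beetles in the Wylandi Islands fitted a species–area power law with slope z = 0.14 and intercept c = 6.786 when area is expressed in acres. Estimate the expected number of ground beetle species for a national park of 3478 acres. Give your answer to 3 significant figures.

S = 6.786 × 3478^0.14
ln S = ln 6.786 + 0.14 × ln 3478 = 1.9149 + 0.14 × 8.1542 = 3.0565
S = e^3.0565 ≈ 21.25

21.3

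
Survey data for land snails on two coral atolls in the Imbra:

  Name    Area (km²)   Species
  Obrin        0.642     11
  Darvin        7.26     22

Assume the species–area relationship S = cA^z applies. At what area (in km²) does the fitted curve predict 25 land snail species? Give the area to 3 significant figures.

z = ln(22/11) / ln(7.26/0.642) = 0.6931 / 2.4255 = 0.2858
c = 11 / 0.642^0.2858 = 11 / 0.881 = 12.49
A = (25/12.49)^(1/0.2858) ⇒ ln A = ln(2.002)/0.2858 = 2.4297
A = e^2.4297 ≈ 11.36 km²

11.4 km²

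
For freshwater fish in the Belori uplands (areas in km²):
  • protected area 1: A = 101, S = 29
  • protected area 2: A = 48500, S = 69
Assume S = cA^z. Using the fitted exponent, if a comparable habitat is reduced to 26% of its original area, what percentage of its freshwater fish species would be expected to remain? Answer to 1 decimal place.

82.8%

z = ln(69/29) / ln(48500/101) = 0.8668 / 6.1742 = 0.1404
S_new/S_old = (A_new/A_old)^z = 0.26^0.1404 = exp(0.1404 × -1.3471) = 0.8277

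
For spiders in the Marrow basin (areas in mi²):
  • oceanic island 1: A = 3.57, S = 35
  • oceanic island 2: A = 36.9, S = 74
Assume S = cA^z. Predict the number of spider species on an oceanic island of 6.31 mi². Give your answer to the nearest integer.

42

z = ln(74/35) / ln(36.9/3.57) = 0.7487 / 2.3356 = 0.3206
c = 35 / 3.57^0.3206 = 35 / 1.504 = 23.28
S₃ = 23.28 × 6.31^0.3206 = 23.28 × 1.805 ≈ 42.01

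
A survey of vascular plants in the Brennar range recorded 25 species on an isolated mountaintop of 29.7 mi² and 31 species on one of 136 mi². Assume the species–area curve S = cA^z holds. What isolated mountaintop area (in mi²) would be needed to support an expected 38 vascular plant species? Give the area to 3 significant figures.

z = ln(31/25) / ln(136/29.7) = 0.2151 / 1.5215 = 0.1414
c = 25 / 29.7^0.1414 = 25 / 1.615 = 15.48
A = (38/15.48)^(1/0.1414) ⇒ ln A = ln(2.455)/0.1414 = 6.3527
A = e^6.3527 ≈ 574.1 mi²

574 mi²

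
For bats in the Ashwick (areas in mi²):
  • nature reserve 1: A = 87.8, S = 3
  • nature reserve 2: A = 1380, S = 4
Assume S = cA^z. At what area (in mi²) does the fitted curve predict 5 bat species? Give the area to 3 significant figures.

z = ln(4/3) / ln(1380/87.8) = 0.2877 / 2.7548 = 0.1044
c = 3 / 87.8^0.1044 = 3 / 1.596 = 1.88
A = (5/1.88)^(1/0.1044) ⇒ ln A = ln(2.66)/0.1044 = 9.3666
A = e^9.3666 ≈ 11691 mi²

11700 mi²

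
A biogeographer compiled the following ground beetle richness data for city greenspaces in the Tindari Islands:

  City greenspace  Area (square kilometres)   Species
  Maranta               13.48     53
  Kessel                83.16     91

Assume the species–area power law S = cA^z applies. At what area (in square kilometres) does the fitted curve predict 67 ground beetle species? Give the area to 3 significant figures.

z = ln(91/53) / ln(83.16/13.48) = 0.5406 / 1.8196 = 0.2971
c = 53 / 13.48^0.2971 = 53 / 2.166 = 24.47
A = (67/24.47)^(1/0.2971) ⇒ ln A = ln(2.738)/0.2971 = 3.3902
A = e^3.3902 ≈ 29.67 square kilometres

29.7 square kilometres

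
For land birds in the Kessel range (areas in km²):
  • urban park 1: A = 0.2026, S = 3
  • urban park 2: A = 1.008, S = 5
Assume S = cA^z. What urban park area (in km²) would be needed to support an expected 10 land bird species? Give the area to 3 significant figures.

z = ln(5/3) / ln(1.008/0.2026) = 0.5108 / 1.6045 = 0.3184
c = 3 / 0.2026^0.3184 = 3 / 0.6015 = 4.987
A = (10/4.987)^(1/0.3184) ⇒ ln A = ln(2.005)/0.3184 = 2.1851
A = e^2.1851 ≈ 8.892 km²

8.89 km²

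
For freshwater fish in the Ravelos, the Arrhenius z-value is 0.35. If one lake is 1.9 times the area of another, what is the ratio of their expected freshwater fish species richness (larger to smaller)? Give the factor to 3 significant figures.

S₂/S₁ = (A₂/A₁)^z = 1.9^0.35
ln(S₂/S₁) = 0.35 × ln 1.9 = 0.35 × 0.6419 = 0.2246
S₂/S₁ = e^0.2246 ≈ 1.252

1.25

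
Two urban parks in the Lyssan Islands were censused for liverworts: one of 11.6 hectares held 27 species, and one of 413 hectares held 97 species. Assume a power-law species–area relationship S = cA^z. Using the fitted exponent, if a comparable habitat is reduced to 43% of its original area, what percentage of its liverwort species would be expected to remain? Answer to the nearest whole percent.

z = ln(97/27) / ln(413/11.6) = 1.2789 / 3.5724 = 0.3580
S_new/S_old = (A_new/A_old)^z = 0.43^0.3580 = exp(0.3580 × -0.8440) = 0.7392

74%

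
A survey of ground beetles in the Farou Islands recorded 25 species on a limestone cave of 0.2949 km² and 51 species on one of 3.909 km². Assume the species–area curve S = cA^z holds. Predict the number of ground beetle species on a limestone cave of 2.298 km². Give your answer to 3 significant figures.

z = ln(51/25) / ln(3.909/0.2949) = 0.7129 / 2.5844 = 0.2759
c = 25 / 0.2949^0.2759 = 25 / 0.714 = 35.01
S₃ = 35.01 × 2.298^0.2759 = 35.01 × 1.258 ≈ 44.05

44.0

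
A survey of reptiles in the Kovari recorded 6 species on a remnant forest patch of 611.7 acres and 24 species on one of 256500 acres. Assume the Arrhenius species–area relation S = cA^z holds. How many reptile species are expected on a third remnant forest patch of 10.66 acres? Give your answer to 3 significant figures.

z = ln(24/6) / ln(256500/611.7) = 1.3863 / 6.0386 = 0.2296
c = 6 / 611.7^0.2296 = 6 / 4.362 = 1.375
S₃ = 1.375 × 10.66^0.2296 = 1.375 × 1.722 ≈ 2.368

2.37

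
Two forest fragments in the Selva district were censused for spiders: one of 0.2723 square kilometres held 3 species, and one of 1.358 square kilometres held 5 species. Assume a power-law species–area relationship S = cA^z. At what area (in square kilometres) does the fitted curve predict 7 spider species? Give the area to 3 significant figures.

3.91 square kilometres

z = ln(5/3) / ln(1.358/0.2723) = 0.5108 / 1.6069 = 0.3179
c = 3 / 0.2723^0.3179 = 3 / 0.6613 = 4.536
A = (7/4.536)^(1/0.3179) ⇒ ln A = ln(1.543)/0.3179 = 1.3644
A = e^1.3644 ≈ 3.913 square kilometres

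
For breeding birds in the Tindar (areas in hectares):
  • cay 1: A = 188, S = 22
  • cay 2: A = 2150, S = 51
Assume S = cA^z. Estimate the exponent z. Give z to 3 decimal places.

Taking logs: ln S = ln c + z ln A, so z = (ln S₂ − ln S₁)/(ln A₂ − ln A₁).
z = ln(51/22) / ln(2150/188) = ln(2.318) / ln(11.44) = 0.8408 / 2.4368 = 0.3450

0.345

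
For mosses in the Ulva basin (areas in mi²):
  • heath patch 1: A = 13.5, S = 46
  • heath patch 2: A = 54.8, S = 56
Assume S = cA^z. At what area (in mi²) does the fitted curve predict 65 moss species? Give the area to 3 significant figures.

158 mi²

z = ln(56/46) / ln(54.8/13.5) = 0.1967 / 1.4010 = 0.1404
c = 46 / 13.5^0.1404 = 46 / 1.441 = 31.92
A = (65/31.92)^(1/0.1404) ⇒ ln A = ln(2.036)/0.1404 = 5.0651
A = e^5.0651 ≈ 158.4 mi²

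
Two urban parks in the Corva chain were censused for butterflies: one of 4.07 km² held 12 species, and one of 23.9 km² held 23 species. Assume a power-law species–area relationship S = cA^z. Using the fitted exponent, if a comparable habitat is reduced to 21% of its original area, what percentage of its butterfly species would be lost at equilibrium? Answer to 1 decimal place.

z = ln(23/12) / ln(23.9/4.07) = 0.6506 / 1.7702 = 0.3675
S_new/S_old = (A_new/A_old)^z = 0.21^0.3675 = exp(0.3675 × -1.5606) = 0.5635
Fraction lost = 1 − 0.5635 = 0.4365

43.6%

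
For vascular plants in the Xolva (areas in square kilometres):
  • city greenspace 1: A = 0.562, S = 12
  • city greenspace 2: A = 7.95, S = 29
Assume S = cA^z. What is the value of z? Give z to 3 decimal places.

Taking logs: ln S = ln c + z ln A, so z = (ln S₂ − ln S₁)/(ln A₂ − ln A₁).
z = ln(29/12) / ln(7.95/0.562) = ln(2.417) / ln(14.15) = 0.8824 / 2.6494 = 0.3330

0.333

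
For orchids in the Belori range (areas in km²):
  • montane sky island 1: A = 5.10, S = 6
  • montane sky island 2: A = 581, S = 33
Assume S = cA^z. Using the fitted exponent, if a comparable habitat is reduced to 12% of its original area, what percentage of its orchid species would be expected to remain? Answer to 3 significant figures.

46.6%

z = ln(33/6) / ln(581/5.1) = 1.7047 / 4.7355 = 0.3600
S_new/S_old = (A_new/A_old)^z = 0.12^0.3600 = exp(0.3600 × -2.1203) = 0.4661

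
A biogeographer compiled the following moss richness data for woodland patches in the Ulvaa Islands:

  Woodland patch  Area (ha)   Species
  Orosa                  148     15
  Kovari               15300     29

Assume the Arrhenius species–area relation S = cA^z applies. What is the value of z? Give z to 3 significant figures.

Taking logs: ln S = ln c + z ln A, so z = (ln S₂ − ln S₁)/(ln A₂ − ln A₁).
z = ln(29/15) / ln(15300/148) = ln(1.933) / ln(103.4) = 0.6592 / 4.6384 = 0.1421

0.142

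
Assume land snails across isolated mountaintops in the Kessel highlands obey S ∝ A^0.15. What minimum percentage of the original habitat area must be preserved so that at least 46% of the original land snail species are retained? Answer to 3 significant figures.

0.565%

Need (A_new/A_old)^0.15 = 0.46, so A_new/A_old = 0.46^(1/0.15) = 0.46^6.667
ln(A_new/A_old) = ln 0.46 / 0.15 = -0.7765 / 0.15 = -5.1769
A_new/A_old = e^-5.1769 ≈ 0.005646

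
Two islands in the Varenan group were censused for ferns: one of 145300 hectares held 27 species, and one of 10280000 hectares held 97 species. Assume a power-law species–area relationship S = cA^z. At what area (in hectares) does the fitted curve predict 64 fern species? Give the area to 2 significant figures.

2600000 hectares

z = ln(97/27) / ln(10280000/145300) = 1.2789 / 4.2592 = 0.3003
c = 27 / 145300^0.3003 = 27 / 35.49 = 0.7609
A = (64/0.7609)^(1/0.3003) ⇒ ln A = ln(84.11)/0.3003 = 14.7608
A = e^14.7608 ≈ 2573661 hectares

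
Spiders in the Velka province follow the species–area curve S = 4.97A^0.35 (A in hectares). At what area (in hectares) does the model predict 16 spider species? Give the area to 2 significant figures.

28 hectares

16 = 4.97 × A^0.35  ⇒  A^0.35 = 16/4.97 = 3.219
ln A = ln(3.219) / 0.35 = 1.1692 / 0.35 = 3.3405
A = e^3.3405 ≈ 28.23 hectares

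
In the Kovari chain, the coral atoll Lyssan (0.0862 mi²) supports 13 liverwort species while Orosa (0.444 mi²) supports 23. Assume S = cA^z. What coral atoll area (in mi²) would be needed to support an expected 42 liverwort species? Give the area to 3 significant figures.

2.50 mi²

z = ln(23/13) / ln(0.444/0.0862) = 0.5705 / 1.6392 = 0.3481
c = 13 / 0.0862^0.3481 = 13 / 0.4261 = 30.51
A = (42/30.51)^(1/0.3481) ⇒ ln A = ln(1.377)/0.3481 = 0.9181
A = e^0.9181 ≈ 2.505 mi²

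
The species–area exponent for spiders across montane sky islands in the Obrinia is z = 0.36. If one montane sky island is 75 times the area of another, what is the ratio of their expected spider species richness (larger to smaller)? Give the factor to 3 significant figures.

S₂/S₁ = (A₂/A₁)^z = 75^0.36
ln(S₂/S₁) = 0.36 × ln 75 = 0.36 × 4.3175 = 1.5543
S₂/S₁ = e^1.5543 ≈ 4.732

4.73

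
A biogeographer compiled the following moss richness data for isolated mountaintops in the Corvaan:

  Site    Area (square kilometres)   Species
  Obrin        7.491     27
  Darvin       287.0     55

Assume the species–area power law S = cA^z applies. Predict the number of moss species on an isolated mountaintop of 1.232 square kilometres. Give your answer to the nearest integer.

19

z = ln(55/27) / ln(287/7.491) = 0.7115 / 3.6458 = 0.1952
c = 27 / 7.491^0.1952 = 27 / 1.481 = 18.23
S₃ = 18.23 × 1.232^0.1952 = 18.23 × 1.042 ≈ 18.98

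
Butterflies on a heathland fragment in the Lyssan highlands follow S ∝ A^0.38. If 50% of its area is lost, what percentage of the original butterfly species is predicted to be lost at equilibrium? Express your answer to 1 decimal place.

23.2%

S_new/S_old = (A_new/A_old)^z = 0.5^0.38
= exp(0.38 × ln 0.5) = exp(0.38 × -0.6931) = exp(-0.2634) ≈ 0.7684
Fraction lost = 1 − 0.7684 = 0.2316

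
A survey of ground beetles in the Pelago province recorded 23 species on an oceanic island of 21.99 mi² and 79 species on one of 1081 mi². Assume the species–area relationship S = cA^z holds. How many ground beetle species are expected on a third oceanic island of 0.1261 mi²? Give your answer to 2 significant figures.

4.5

z = ln(79/23) / ln(1081/21.99) = 1.2340 / 3.8951 = 0.3168
c = 23 / 21.99^0.3168 = 23 / 2.662 = 8.64
S₃ = 8.64 × 0.1261^0.3168 = 8.64 × 0.5189 ≈ 4.483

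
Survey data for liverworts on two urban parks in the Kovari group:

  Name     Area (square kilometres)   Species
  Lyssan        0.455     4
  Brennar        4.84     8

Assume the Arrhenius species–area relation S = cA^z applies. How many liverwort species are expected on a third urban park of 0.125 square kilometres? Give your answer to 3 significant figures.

z = ln(8/4) / ln(4.84/0.455) = 0.6931 / 2.3644 = 0.2932
c = 4 / 0.455^0.2932 = 4 / 0.7939 = 5.039
S₃ = 5.039 × 0.125^0.2932 = 5.039 × 0.5436 ≈ 2.739

2.74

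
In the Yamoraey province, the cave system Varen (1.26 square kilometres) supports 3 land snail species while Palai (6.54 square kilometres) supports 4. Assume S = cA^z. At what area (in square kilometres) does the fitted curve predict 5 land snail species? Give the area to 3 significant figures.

23.5 square kilometres

z = ln(4/3) / ln(6.54/1.26) = 0.2877 / 1.6468 = 0.1747
c = 3 / 1.26^0.1747 = 3 / 1.041 = 2.881
A = (5/2.881)^(1/0.1747) ⇒ ln A = ln(1.735)/0.1747 = 3.1553
A = e^3.1553 ≈ 23.46 square kilometres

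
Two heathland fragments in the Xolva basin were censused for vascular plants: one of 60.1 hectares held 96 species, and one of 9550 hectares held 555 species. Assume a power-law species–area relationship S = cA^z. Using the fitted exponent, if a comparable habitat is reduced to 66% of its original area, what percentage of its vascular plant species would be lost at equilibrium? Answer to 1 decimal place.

13.4%

z = ln(555/96) / ln(9550/60.1) = 1.7546 / 5.0683 = 0.3462
S_new/S_old = (A_new/A_old)^z = 0.66^0.3462 = exp(0.3462 × -0.4155) = 0.866
Fraction lost = 1 − 0.866 = 0.134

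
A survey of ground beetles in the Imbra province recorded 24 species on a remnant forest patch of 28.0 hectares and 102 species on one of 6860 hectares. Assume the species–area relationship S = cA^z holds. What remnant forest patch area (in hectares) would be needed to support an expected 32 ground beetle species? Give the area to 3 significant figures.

z = ln(102/24) / ln(6860/28) = 1.4469 / 5.5013 = 0.2630
c = 24 / 28^0.2630 = 24 / 2.402 = 9.99
A = (32/9.99)^(1/0.2630) ⇒ ln A = ln(3.203)/0.2630 = 4.4260
A = e^4.4260 ≈ 83.6 hectares

83.6 hectares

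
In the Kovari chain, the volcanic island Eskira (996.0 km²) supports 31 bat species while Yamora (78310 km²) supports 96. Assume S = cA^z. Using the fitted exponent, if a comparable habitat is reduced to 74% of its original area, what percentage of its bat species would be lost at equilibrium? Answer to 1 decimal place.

7.5%

z = ln(96/31) / ln(78310/996) = 1.1304 / 4.3647 = 0.2590
S_new/S_old = (A_new/A_old)^z = 0.74^0.2590 = exp(0.2590 × -0.3011) = 0.925
Fraction lost = 1 − 0.925 = 0.07502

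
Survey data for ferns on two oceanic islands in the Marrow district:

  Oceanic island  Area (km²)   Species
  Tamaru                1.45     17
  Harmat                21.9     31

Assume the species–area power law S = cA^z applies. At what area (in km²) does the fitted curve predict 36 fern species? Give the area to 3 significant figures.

z = ln(31/17) / ln(21.9/1.45) = 0.6008 / 2.7149 = 0.2213
c = 17 / 1.45^0.2213 = 17 / 1.086 = 15.66
A = (36/15.66)^(1/0.2213) ⇒ ln A = ln(2.299)/0.2213 = 3.7622
A = e^3.7622 ≈ 43.04 km²

43.0 km²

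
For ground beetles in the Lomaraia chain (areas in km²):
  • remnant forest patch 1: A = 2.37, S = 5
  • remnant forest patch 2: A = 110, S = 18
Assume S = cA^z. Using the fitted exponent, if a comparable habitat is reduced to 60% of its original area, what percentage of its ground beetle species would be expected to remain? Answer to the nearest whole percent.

z = ln(18/5) / ln(110/2.37) = 1.2809 / 3.8376 = 0.3338
S_new/S_old = (A_new/A_old)^z = 0.6^0.3338 = exp(0.3338 × -0.5108) = 0.8432

84%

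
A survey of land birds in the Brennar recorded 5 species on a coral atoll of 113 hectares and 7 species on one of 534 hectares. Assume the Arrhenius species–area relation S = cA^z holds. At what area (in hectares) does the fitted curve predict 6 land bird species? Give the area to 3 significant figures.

262 hectares

z = ln(7/5) / ln(534/113) = 0.3365 / 1.5530 = 0.2167
c = 5 / 113^0.2167 = 5 / 2.785 = 1.795
A = (6/1.795)^(1/0.2167) ⇒ ln A = ln(3.342)/0.2167 = 5.5689
A = e^5.5689 ≈ 262.1 hectares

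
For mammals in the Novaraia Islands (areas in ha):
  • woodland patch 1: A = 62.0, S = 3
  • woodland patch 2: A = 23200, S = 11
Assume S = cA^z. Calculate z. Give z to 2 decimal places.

0.22

Taking logs: ln S = ln c + z ln A, so z = (ln S₂ − ln S₁)/(ln A₂ − ln A₁).
z = ln(11/3) / ln(23200/62) = ln(3.667) / ln(374.2) = 1.2993 / 5.9248 = 0.2193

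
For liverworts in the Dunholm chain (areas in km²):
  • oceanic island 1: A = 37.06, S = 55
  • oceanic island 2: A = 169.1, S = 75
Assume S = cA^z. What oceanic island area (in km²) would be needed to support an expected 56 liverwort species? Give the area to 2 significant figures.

z = ln(75/55) / ln(169.1/37.06) = 0.3102 / 1.5180 = 0.2043
c = 55 / 37.06^0.2043 = 55 / 2.092 = 26.29
A = (56/26.29)^(1/0.2043) ⇒ ln A = ln(2.13)/0.2043 = 3.7007
A = e^3.7007 ≈ 40.48 km²

40 km²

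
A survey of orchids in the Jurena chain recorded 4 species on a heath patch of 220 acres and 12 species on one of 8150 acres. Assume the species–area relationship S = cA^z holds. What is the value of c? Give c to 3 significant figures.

0.776

z = ln(S₂/S₁) / ln(A₂/A₁) = ln(12/4) / ln(8150/220) = 1.0986 / 3.6121 = 0.3041
c = S₁ / A₁^z = 4 / 220^0.3041 = 4 / 5.157 = 0.7756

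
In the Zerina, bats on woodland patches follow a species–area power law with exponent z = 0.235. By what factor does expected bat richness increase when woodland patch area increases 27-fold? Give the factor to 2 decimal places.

S₂/S₁ = (A₂/A₁)^z = 27^0.235
ln(S₂/S₁) = 0.235 × ln 27 = 0.235 × 3.2958 = 0.7745
S₂/S₁ = e^0.7745 ≈ 2.17

2.17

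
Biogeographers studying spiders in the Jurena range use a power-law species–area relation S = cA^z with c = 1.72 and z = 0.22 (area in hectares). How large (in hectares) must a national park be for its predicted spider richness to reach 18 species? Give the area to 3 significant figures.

43200 hectares

18 = 1.72 × A^0.22  ⇒  A^0.22 = 18/1.72 = 10.47
ln A = ln(10.47) / 0.22 = 2.3480 / 0.22 = 10.6729
A = e^10.6729 ≈ 43172 hectares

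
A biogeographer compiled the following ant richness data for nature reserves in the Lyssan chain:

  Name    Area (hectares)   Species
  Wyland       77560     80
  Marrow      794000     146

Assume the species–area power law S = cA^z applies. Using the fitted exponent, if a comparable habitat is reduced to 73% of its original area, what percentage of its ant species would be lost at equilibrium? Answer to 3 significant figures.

z = ln(146/80) / ln(794000/77560) = 0.6016 / 2.3260 = 0.2586
S_new/S_old = (A_new/A_old)^z = 0.73^0.2586 = exp(0.2586 × -0.3147) = 0.9218
Fraction lost = 1 − 0.9218 = 0.07817

7.82%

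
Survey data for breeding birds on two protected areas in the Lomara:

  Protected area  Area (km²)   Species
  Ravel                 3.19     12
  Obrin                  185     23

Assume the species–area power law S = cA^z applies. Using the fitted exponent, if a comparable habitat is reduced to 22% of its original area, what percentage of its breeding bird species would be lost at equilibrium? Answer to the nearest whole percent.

z = ln(23/12) / ln(185/3.19) = 0.6506 / 4.0603 = 0.1602
S_new/S_old = (A_new/A_old)^z = 0.22^0.1602 = exp(0.1602 × -1.5141) = 0.7846
Fraction lost = 1 − 0.7846 = 0.2154

22%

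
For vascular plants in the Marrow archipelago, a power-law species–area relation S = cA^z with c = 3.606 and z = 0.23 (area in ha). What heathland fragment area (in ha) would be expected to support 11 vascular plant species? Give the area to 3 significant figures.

128 ha

11 = 3.606 × A^0.23  ⇒  A^0.23 = 11/3.606 = 3.05
ln A = ln(3.05) / 0.23 = 1.1153 / 0.23 = 4.8491
A = e^4.8491 ≈ 127.6 ha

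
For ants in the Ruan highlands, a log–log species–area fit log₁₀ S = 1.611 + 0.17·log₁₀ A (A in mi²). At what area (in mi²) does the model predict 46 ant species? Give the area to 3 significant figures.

46 = 40.83 × A^0.17  ⇒  A^0.17 = 46/40.83 = 1.127
ln A = ln(1.127) / 0.17 = 0.1192 / 0.17 = 0.7010
A = e^0.7010 ≈ 2.016 mi²

2.02 mi²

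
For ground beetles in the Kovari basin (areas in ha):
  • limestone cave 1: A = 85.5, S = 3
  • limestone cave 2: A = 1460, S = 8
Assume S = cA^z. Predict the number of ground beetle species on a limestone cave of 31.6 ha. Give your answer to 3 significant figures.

2.13

z = ln(8/3) / ln(1460/85.5) = 0.9808 / 2.8377 = 0.3456
c = 3 / 85.5^0.3456 = 3 / 4.653 = 0.6447
S₃ = 0.6447 × 31.6^0.3456 = 0.6447 × 3.299 ≈ 2.127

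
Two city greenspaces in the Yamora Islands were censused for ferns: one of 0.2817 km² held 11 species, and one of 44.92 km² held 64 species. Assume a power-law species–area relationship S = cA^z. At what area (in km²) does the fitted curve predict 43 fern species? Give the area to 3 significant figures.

14.3 km²

z = ln(64/11) / ln(44.92/0.2817) = 1.7610 / 5.0718 = 0.3472
c = 11 / 0.2817^0.3472 = 11 / 0.6441 = 17.08
A = (43/17.08)^(1/0.3472) ⇒ ln A = ln(2.518)/0.3472 = 2.6595
A = e^2.6595 ≈ 14.29 km²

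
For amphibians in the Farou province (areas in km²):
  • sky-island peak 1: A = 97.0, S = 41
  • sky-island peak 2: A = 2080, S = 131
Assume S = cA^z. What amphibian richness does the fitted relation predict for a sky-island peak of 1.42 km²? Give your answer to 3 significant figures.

8.27

z = ln(131/41) / ln(2080/97) = 1.1616 / 3.0654 = 0.3789
c = 41 / 97^0.3789 = 41 / 5.661 = 7.243
S₃ = 7.243 × 1.42^0.3789 = 7.243 × 1.142 ≈ 8.272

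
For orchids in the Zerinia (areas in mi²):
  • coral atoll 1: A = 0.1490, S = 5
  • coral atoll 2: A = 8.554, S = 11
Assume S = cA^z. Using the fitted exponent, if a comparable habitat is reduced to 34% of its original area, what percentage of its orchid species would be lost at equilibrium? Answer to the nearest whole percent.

z = ln(11/5) / ln(8.554/0.149) = 0.7885 / 4.0502 = 0.1947
S_new/S_old = (A_new/A_old)^z = 0.34^0.1947 = exp(0.1947 × -1.0788) = 0.8106
Fraction lost = 1 − 0.8106 = 0.1894

19%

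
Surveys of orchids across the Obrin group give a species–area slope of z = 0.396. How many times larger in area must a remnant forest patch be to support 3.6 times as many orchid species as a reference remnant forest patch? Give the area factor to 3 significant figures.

25.4

(A₂/A₁)^0.396 = 3.6, so A₂/A₁ = 3.6^(1/0.396) = 3.6^2.525
ln(A₂/A₁) = ln 3.6 / 0.396 = 1.2809 / 0.396 = 3.2347
A₂/A₁ = e^3.2347 ≈ 25.4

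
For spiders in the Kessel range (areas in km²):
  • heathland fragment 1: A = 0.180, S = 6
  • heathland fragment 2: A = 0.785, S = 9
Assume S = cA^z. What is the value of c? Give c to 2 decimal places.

z = ln(S₂/S₁) / ln(A₂/A₁) = ln(9/6) / ln(0.785/0.18) = 0.4055 / 1.4727 = 0.2753
c = S₁ / A₁^z = 6 / 0.18^0.2753 = 6 / 0.6237 = 9.62

9.62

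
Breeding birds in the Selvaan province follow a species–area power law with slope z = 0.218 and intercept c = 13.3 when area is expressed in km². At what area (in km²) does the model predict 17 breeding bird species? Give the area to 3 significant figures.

17 = 13.3 × A^0.218  ⇒  A^0.218 = 17/13.3 = 1.278
ln A = ln(1.278) / 0.218 = 0.2454 / 0.218 = 1.1259
A = e^1.1259 ≈ 3.083 km²

3.08 km²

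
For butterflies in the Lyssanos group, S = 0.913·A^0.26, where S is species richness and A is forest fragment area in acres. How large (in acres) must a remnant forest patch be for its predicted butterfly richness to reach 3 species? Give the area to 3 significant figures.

97.1 acres

3 = 0.913 × A^0.26  ⇒  A^0.26 = 3/0.913 = 3.286
ln A = ln(3.286) / 0.26 = 1.1896 / 0.26 = 4.5755
A = e^4.5755 ≈ 97.08 acres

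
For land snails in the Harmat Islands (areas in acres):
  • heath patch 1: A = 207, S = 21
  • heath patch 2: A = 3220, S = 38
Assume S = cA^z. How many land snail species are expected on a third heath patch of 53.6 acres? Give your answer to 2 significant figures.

16

z = ln(38/21) / ln(3220/207) = 0.5931 / 2.7444 = 0.2161
c = 21 / 207^0.2161 = 21 / 3.166 = 6.633
S₃ = 6.633 × 53.6^0.2161 = 6.633 × 2.364 ≈ 15.68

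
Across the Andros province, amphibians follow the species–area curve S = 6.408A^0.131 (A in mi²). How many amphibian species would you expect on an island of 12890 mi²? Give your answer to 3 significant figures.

22.1

S = 6.408 × 12890^0.131
ln S = ln 6.408 + 0.131 × ln 12890 = 1.8575 + 0.131 × 9.4642 = 3.0974
S = e^3.0974 ≈ 22.14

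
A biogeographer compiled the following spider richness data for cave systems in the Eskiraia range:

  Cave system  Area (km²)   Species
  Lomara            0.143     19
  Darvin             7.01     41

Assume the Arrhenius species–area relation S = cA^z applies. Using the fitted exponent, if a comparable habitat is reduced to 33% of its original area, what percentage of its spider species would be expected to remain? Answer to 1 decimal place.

z = ln(41/19) / ln(7.01/0.143) = 0.7691 / 3.8922 = 0.1976
S_new/S_old = (A_new/A_old)^z = 0.33^0.1976 = exp(0.1976 × -1.1087) = 0.8033

80.3%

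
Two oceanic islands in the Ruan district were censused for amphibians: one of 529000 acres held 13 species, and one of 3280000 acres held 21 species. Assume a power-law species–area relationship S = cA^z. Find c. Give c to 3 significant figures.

z = ln(S₂/S₁) / ln(A₂/A₁) = ln(21/13) / ln(3280000/529000) = 0.4796 / 1.8246 = 0.2628
c = S₁ / A₁^z = 13 / 529000^0.2628 = 13 / 31.94 = 0.407

0.407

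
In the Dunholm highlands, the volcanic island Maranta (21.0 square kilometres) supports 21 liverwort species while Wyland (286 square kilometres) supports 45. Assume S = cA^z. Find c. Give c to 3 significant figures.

8.64

z = ln(S₂/S₁) / ln(A₂/A₁) = ln(45/21) / ln(286/21) = 0.7621 / 2.6115 = 0.2918
c = S₁ / A₁^z = 21 / 21^0.2918 = 21 / 2.432 = 8.637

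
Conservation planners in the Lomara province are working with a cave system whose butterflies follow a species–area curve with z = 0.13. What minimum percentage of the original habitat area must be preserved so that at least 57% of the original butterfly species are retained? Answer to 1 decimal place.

1.3%

Need (A_new/A_old)^0.13 = 0.57, so A_new/A_old = 0.57^(1/0.13) = 0.57^7.692
ln(A_new/A_old) = ln 0.57 / 0.13 = -0.5621 / 0.13 = -4.3240
A_new/A_old = e^-4.3240 ≈ 0.01325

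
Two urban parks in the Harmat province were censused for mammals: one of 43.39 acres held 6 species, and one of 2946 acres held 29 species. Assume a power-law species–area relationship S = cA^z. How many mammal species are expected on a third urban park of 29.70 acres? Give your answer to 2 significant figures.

5.2

z = ln(29/6) / ln(2946/43.39) = 1.5755 / 4.2180 = 0.3735
c = 6 / 43.39^0.3735 = 6 / 4.089 = 1.467
S₃ = 1.467 × 29.7^0.3735 = 1.467 × 3.549 ≈ 5.208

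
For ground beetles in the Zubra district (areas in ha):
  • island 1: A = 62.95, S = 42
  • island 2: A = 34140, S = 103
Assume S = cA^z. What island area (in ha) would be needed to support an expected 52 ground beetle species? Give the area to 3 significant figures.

282 ha

z = ln(103/42) / ln(34140/62.95) = 0.8971 / 6.2959 = 0.1425
c = 42 / 62.95^0.1425 = 42 / 1.804 = 23.28
A = (52/23.28)^(1/0.1425) ⇒ ln A = ln(2.234)/0.1425 = 5.6413
A = e^5.6413 ≈ 281.8 ha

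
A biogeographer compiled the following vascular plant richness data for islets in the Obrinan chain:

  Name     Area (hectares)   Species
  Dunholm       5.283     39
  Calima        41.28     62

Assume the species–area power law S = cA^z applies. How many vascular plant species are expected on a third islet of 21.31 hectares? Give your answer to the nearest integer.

53

z = ln(62/39) / ln(41.28/5.283) = 0.4636 / 2.0559 = 0.2255
c = 39 / 5.283^0.2255 = 39 / 1.455 = 26.8
S₃ = 26.8 × 21.31^0.2255 = 26.8 × 1.993 ≈ 53.41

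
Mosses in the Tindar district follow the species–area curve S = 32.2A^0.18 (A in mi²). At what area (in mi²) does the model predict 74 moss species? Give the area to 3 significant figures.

74 = 32.2 × A^0.18  ⇒  A^0.18 = 74/32.2 = 2.298
ln A = ln(2.298) / 0.18 = 0.8321 / 0.18 = 4.6228
A = e^4.6228 ≈ 101.8 mi²

102 mi²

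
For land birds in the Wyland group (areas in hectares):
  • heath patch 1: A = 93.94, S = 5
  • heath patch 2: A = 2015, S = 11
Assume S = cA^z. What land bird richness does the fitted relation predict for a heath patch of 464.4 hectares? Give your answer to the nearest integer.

z = ln(11/5) / ln(2015/93.94) = 0.7885 / 3.0657 = 0.2572
c = 5 / 93.94^0.2572 = 5 / 3.217 = 1.554
S₃ = 1.554 × 464.4^0.2572 = 1.554 × 4.852 ≈ 7.542

8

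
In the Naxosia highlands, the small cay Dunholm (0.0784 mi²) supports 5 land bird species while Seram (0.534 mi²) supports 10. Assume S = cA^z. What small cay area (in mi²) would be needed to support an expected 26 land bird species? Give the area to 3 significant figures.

z = ln(10/5) / ln(0.534/0.0784) = 0.6931 / 1.9186 = 0.3613
c = 5 / 0.0784^0.3613 = 5 / 0.3986 = 12.54
A = (26/12.54)^(1/0.3613) ⇒ ln A = ln(2.073)/0.3613 = 2.0174
A = e^2.0174 ≈ 7.519 mi²

7.52 mi²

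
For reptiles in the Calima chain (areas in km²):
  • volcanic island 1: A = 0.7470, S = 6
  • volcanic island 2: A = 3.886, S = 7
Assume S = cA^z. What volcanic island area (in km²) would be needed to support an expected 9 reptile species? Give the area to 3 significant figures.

z = ln(7/6) / ln(3.886/0.747) = 0.1542 / 1.6491 = 0.0935
c = 6 / 0.747^0.0935 = 6 / 0.9731 = 6.166
A = (9/6.166)^(1/0.0935) ⇒ ln A = ln(1.46)/0.0935 = 4.0459
A = e^4.0459 ≈ 57.16 km²

57.2 km²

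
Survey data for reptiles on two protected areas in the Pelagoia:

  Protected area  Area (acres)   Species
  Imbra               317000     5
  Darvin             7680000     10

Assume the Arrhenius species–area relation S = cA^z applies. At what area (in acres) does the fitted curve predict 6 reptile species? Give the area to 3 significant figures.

733000 acres

z = ln(10/5) / ln(7680000/317000) = 0.6931 / 3.1875 = 0.2175
c = 5 / 317000^0.2175 = 5 / 15.71 = 0.3182
A = (6/0.3182)^(1/0.2175) ⇒ ln A = ln(18.86)/0.2175 = 13.5051
A = e^13.5051 ≈ 733125 acres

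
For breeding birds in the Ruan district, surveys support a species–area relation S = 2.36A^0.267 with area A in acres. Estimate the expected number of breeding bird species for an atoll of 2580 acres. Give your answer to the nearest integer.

19 species

S = 2.36 × 2580^0.267
ln S = ln 2.36 + 0.267 × ln 2580 = 0.8587 + 0.267 × 7.8555 = 2.9561
S = e^2.9561 ≈ 19.22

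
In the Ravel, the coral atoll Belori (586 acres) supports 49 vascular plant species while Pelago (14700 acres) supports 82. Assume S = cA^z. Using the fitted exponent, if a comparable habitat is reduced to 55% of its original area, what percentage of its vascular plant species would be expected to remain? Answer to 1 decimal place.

90.9%

z = ln(82/49) / ln(14700/586) = 0.5149 / 3.2223 = 0.1598
S_new/S_old = (A_new/A_old)^z = 0.55^0.1598 = exp(0.1598 × -0.5978) = 0.9089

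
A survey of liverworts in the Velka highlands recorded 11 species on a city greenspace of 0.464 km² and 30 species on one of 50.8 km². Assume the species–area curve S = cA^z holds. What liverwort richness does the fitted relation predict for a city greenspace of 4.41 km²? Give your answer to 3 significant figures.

z = ln(30/11) / ln(50.8/0.464) = 1.0033 / 4.6958 = 0.2137
c = 11 / 0.464^0.2137 = 11 / 0.8487 = 12.96
S₃ = 12.96 × 4.41^0.2137 = 12.96 × 1.373 ≈ 17.8

17.8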